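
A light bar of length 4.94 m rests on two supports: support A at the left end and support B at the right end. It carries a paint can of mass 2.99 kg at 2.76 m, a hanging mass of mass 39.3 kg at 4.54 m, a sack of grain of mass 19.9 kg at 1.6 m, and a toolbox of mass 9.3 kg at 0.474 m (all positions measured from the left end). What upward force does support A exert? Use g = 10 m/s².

R_A ≈ 264 N

Taking torques about support B:
Paint can: 2.99 × 10 = 29.9 N down at 2.76 m → arm 2.18 m, τ = 29.9 × 2.18 = 65.18 N·m counterclockwise.
Hanging mass: 39.3 × 10 = 393 N down at 4.54 m → arm 0.4 m, τ = 393 × 0.4 = 157.2 N·m counterclockwise.
Sack of grain: 19.9 × 10 = 199 N down at 1.6 m → arm 3.34 m, τ = 199 × 3.34 = 664.7 N·m counterclockwise.
Toolbox: 9.3 × 10 = 93 N down at 0.474 m → arm 4.466 m, τ = 93 × 4.466 = 415.3 N·m counterclockwise.
Net load moment about support B = 1302 N·m counterclockwise.
Reaction R at support A is upward at 0 m, arm 4.94 m → moment R × 4.94 clockwise.
Στ = 0 ⇒ R × 4.94 = 1302 ⇒ R = 264 N.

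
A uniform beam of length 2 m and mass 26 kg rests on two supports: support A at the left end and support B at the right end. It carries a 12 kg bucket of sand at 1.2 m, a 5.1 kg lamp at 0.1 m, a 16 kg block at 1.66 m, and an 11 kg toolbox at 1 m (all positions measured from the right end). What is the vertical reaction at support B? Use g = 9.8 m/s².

R_B ≈ 302 N

Take moments about support A.
Beam weight: 26 × 9.8 = 254.8 N down at 1 m → arm 1 m, τ = 254.8 × 1 = 254.8 N·m clockwise.
Bucket of sand: 12 × 9.8 = 117.6 N down at 1.2 m → arm 0.8 m, τ = 117.6 × 0.8 = 94.08 N·m clockwise.
Lamp: 5.1 × 9.8 = 49.98 N down at 0.1 m → arm 1.9 m, τ = 49.98 × 1.9 = 94.96 N·m clockwise.
Block: 16 × 9.8 = 156.8 N down at 1.66 m → arm 0.34 m, τ = 156.8 × 0.34 = 53.31 N·m clockwise.
Toolbox: 11 × 9.8 = 107.8 N down at 1 m → arm 1 m, τ = 107.8 × 1 = 107.8 N·m clockwise.
Net load moment about support A = 604.9 N·m clockwise.
Reaction R at support B is upward at 0 m, arm 2 m → moment R × 2 counterclockwise.
Στ = 0 ⇒ R × 2 = 604.9 ⇒ R = 302 N.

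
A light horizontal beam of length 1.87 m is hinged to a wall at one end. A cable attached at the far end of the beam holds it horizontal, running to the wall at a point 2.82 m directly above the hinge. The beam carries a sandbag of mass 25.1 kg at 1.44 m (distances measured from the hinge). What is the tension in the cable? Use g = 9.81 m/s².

Take moments about the hinge.
Sandbag: 25.1 × 9.81 = 246.2 N down at 1.44 m → arm 1.44 m, τ = 246.2 × 1.44 = 354.5 N·m clockwise.
Total clockwise load moment = 354.5 N·m.
The cable tension T acts at 1.87 m; only its component perpendicular to the beam, T sinθ, produces torque. sinθ = h/√(h²+d²) = 2.82/√(2.82²+1.87²) = 0.8334.
Balancing moments: T × 1.87 × 0.8334 = 354.5, giving T = 354.5 / 1.558 = 228 N.

T ≈ 228 N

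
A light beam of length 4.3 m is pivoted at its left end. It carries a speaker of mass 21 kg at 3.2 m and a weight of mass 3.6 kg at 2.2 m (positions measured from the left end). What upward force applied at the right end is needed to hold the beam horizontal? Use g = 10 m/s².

F ≈ 175 N

About the left end:
Speaker: 21 × 10 = 210 N down at 3.2 m → arm 3.2 m, τ = 210 × 3.2 = 672 N·m clockwise.
Weight: 3.6 × 10 = 36 N down at 2.2 m → arm 2.2 m, τ = 36 × 2.2 = 79.2 N·m clockwise.
Net moment of the loads = 751.2 N·m clockwise.
The upward force F acts at the right end, arm 4.3 m, giving F × 4.3 counterclockwise.
Balancing moments: F × 4.3 = 751.2, giving F = 751.2 / 4.3 = 175 N.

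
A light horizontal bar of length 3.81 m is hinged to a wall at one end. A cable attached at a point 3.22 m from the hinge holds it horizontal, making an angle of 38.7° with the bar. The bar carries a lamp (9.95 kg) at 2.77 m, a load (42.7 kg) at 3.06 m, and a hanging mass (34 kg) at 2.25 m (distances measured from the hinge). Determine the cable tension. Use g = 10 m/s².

About the hinge:
Lamp: 9.95 × 10 = 99.5 N down at 2.77 m → arm 2.77 m, τ = 99.5 × 2.77 = 275.6 N·m clockwise.
Load: 42.7 × 10 = 427 N down at 3.06 m → arm 3.06 m, τ = 427 × 3.06 = 1307 N·m clockwise.
Hanging mass: 34 × 10 = 340 N down at 2.25 m → arm 2.25 m, τ = 340 × 2.25 = 765 N·m clockwise.
Total clockwise load moment = 2348 N·m.
The cable tension T acts at 3.22 m; only its component perpendicular to the bar, T sinθ, produces torque. sin 38.7° = 0.6252.
Balancing moments: T × 3.22 × 0.6252 = 2348, giving T = 2348 / 2.013 = 1170 N.

T ≈ 1170 N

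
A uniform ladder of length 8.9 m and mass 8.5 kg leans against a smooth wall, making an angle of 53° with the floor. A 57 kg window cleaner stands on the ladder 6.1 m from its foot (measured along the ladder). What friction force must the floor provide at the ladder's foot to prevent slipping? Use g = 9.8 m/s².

f ≈ 320 N

Taking torques about the foot of the ladder:
Ladder weight 8.5×9.8 = 83.3 N acts at 4.45 m along the ladder; its horizontal arm is 4.45·cos53° = 2.678 m → τ = 223.1 N·m clockwise.
Window cleaner: 57×9.8 = 558.6 N at 6.1 m → arm 3.671 m → τ = 2051 N·m clockwise.
Wall normal N acts horizontally at the top; its moment arm is the height L sinθ = 8.9·sin53° = 7.108 m, counterclockwise.
Balancing moments: N × 7.108 = 2274, giving N = 320 N.
ΣFx = 0: friction at the foot balances the wall's push, so f = N_wall = 320 N.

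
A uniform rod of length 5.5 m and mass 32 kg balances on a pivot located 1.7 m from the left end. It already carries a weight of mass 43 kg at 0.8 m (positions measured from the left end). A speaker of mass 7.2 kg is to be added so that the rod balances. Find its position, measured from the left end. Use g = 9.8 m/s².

x ≈ 2.41 m from the left end

Choose the pivot (at 1.7 m from the left end) as the axis so the support reaction has zero arm there.
Beam weight: 32 × 9.8 = 313.6 N down at 2.75 m → arm 1.05 m, τ = 313.6 × 1.05 = 329.3 N·m clockwise.
Weight: 43 × 9.8 = 421.4 N down at 0.8 m → arm 0.9 m, τ = 421.4 × 0.9 = 379.3 N·m counterclockwise.
Net moment of existing loads = 50 N·m counterclockwise.
The speaker weighs 7.2 × 9.8 = 70.56 N and must supply an equal clockwise moment, so its lever arm about the pivot is 50 / 70.56 = 0.709 m.
That puts it at 1.7 + 0.709 = 2.41 m from the left end.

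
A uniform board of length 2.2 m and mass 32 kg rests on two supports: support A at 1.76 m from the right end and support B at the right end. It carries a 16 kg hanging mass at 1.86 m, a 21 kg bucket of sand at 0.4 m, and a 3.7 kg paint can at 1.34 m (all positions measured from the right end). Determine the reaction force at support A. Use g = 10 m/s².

About support B:
Beam weight: 32 × 10 = 320 N down at 1.1 m → arm 1.1 m, τ = 320 × 1.1 = 352 N·m counterclockwise.
Hanging mass: 16 × 10 = 160 N down at 1.86 m → arm 1.86 m, τ = 160 × 1.86 = 297.6 N·m counterclockwise.
Bucket of sand: 21 × 10 = 210 N down at 0.4 m → arm 0.4 m, τ = 210 × 0.4 = 84 N·m counterclockwise.
Paint can: 3.7 × 10 = 37 N down at 1.34 m → arm 1.34 m, τ = 37 × 1.34 = 49.58 N·m counterclockwise.
Net load moment about support B = 783.2 N·m counterclockwise.
Reaction R at support A is upward at 1.76 m, arm 1.76 m → moment R × 1.76 clockwise.
For rotational equilibrium, R × 1.76 = 783.2, so R = 445 N.

R_A ≈ 445 N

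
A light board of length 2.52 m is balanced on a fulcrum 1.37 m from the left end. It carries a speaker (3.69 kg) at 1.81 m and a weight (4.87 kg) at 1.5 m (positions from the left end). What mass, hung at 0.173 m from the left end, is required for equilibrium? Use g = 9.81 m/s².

Taking torques about the fulcrum (at 1.37 m from the left end):
Speaker: 3.69 × 9.81 = 36.2 N down at 1.81 m → arm 0.44 m, τ = 36.2 × 0.44 = 15.93 N·m clockwise.
Weight: 4.87 × 9.81 = 47.77 N down at 1.5 m → arm 0.13 m, τ = 47.77 × 0.13 = 6.21 N·m clockwise.
Net moment of known loads = 22.14 N·m clockwise.
An unknown mass m at 0.173 m has arm 1.197 m; its moment is m·g·1.197 counterclockwise.
Balancing moments: m × 9.81 × 1.197 = 22.14, giving m = 22.14 / (9.81 × 1.197) = 1.89 kg.

m ≈ 1.89 kg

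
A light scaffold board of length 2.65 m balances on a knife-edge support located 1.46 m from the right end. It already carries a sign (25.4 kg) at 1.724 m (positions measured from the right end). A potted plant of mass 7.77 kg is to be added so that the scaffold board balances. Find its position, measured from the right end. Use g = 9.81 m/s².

Sum moments about the knife-edge support (at 1.46 m from the right end) (the support reaction has zero arm there).
Sign: 25.4 × 9.81 = 249.2 N down at 1.724 m → arm 0.264 m, τ = 249.2 × 0.264 = 65.79 N·m counterclockwise.
Net moment of existing loads = 65.79 N·m counterclockwise.
The potted plant weighs 7.77 × 9.81 = 76.22 N and must supply an equal clockwise moment, so its lever arm about the knife-edge support is 65.79 / 76.22 = 0.863 m.
That puts it at 1.46 − 0.863 = 0.597 m from the right end.

x ≈ 0.597 m from the right end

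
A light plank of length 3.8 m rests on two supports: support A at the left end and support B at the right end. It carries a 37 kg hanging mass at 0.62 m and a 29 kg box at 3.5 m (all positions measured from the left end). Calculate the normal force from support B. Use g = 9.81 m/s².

Choose support A as the axis so its reaction then has zero moment arm.
Hanging mass: 37 × 9.81 = 363 N down at 0.62 m → arm 0.62 m, τ = 363 × 0.62 = 225.1 N·m clockwise.
Box: 29 × 9.81 = 284.5 N down at 3.5 m → arm 3.5 m, τ = 284.5 × 3.5 = 995.8 N·m clockwise.
Net load moment about support A = 1221 N·m clockwise.
Reaction R at support B is upward at 3.8 m, arm 3.8 m → moment R × 3.8 counterclockwise.
Balancing moments: R × 3.8 = 1221, giving R = 321 N.

R_B ≈ 321 N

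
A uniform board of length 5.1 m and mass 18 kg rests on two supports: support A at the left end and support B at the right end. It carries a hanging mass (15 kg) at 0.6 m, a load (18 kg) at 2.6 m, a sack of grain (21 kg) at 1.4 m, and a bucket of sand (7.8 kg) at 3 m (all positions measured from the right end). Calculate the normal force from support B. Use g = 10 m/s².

Sum moments about support A (its reaction then has zero moment arm).
Beam weight: 18 × 10 = 180 N down at 2.55 m → arm 2.55 m, τ = 180 × 2.55 = 459 N·m clockwise.
Hanging mass: 15 × 10 = 150 N down at 0.6 m → arm 4.5 m, τ = 150 × 4.5 = 675 N·m clockwise.
Load: 18 × 10 = 180 N down at 2.6 m → arm 2.5 m, τ = 180 × 2.5 = 450 N·m clockwise.
Sack of grain: 21 × 10 = 210 N down at 1.4 m → arm 3.7 m, τ = 210 × 3.7 = 777 N·m clockwise.
Bucket of sand: 7.8 × 10 = 78 N down at 3 m → arm 2.1 m, τ = 78 × 2.1 = 163.8 N·m clockwise.
Net load moment about support A = 2525 N·m clockwise.
Reaction R at support B is upward at 0 m, arm 5.1 m → moment R × 5.1 counterclockwise.
Στ = 0 ⇒ R × 5.1 = 2525 ⇒ R = 495 N.

R_B ≈ 495 N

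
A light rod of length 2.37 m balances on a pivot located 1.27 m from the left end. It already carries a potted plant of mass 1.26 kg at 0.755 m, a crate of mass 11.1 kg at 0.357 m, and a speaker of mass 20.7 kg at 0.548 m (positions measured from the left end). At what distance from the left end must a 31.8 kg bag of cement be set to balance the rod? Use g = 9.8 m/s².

x ≈ 2.08 m from the left end

Taking torques about the pivot (at 1.27 m from the left end):
Potted plant: 1.26 × 9.8 = 12.35 N down at 0.755 m → arm 0.515 m, τ = 12.35 × 0.515 = 6.36 N·m counterclockwise.
Crate: 11.1 × 9.8 = 108.8 N down at 0.357 m → arm 0.913 m, τ = 108.8 × 0.913 = 99.33 N·m counterclockwise.
Speaker: 20.7 × 9.8 = 202.9 N down at 0.548 m → arm 0.722 m, τ = 202.9 × 0.722 = 146.5 N·m counterclockwise.
Net moment of existing loads = 252.2 N·m counterclockwise.
The bag of cement weighs 31.8 × 9.8 = 311.6 N and must supply an equal clockwise moment, so its lever arm about the pivot is 252.2 / 311.6 = 0.809 m.
That puts it at 1.27 + 0.809 = 2.08 m from the left end.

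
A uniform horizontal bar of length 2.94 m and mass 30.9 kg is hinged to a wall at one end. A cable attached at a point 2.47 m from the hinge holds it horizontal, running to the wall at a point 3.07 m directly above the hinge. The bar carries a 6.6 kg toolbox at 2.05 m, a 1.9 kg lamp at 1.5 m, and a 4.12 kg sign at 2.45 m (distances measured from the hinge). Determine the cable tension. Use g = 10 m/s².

About the hinge:
Beam weight: 30.9 × 10 = 309 N down at 1.47 m → arm 1.47 m, τ = 309 × 1.47 = 454.2 N·m clockwise.
Toolbox: 6.6 × 10 = 66 N down at 2.05 m → arm 2.05 m, τ = 66 × 2.05 = 135.3 N·m clockwise.
Lamp: 1.9 × 10 = 19 N down at 1.5 m → arm 1.5 m, τ = 19 × 1.5 = 28.5 N·m clockwise.
Sign: 4.12 × 10 = 41.2 N down at 2.45 m → arm 2.45 m, τ = 41.2 × 2.45 = 100.9 N·m clockwise.
Total clockwise load moment = 718.9 N·m.
The cable tension T acts at 2.47 m; only its component perpendicular to the bar, T sinθ, produces torque. sinθ = h/√(h²+d²) = 3.07/√(3.07²+2.47²) = 0.7791.
Balancing moments: T × 2.47 × 0.7791 = 718.9, giving T = 718.9 / 1.924 = 374 N.

T ≈ 374 N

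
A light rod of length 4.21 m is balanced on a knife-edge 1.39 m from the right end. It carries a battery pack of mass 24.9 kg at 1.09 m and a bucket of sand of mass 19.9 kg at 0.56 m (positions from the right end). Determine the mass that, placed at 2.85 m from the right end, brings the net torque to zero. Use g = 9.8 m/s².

m ≈ 16.4 kg

Sum moments about the knife-edge (at 1.39 m from the right end) (the support reaction has zero arm there).
Battery pack: 24.9 × 9.8 = 244 N down at 1.09 m → arm 0.3 m, τ = 244 × 0.3 = 73.2 N·m clockwise.
Bucket of sand: 19.9 × 9.8 = 195 N down at 0.56 m → arm 0.83 m, τ = 195 × 0.83 = 161.8 N·m clockwise.
Net moment of known loads = 235 N·m clockwise.
An unknown mass m at 2.85 m has arm 1.46 m; its moment is m·g·1.46 counterclockwise.
For rotational equilibrium, m × 9.8 × 1.46 = 235, so m = 235 / (9.8 × 1.46) = 16.4 kg.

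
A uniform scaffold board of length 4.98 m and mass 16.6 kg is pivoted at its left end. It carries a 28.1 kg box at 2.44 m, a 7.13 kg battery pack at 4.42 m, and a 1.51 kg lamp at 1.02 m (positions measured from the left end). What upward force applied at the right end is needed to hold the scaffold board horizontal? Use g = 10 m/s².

F ≈ 287 N

Taking torques about the left end:
Beam weight: 16.6 × 10 = 166 N down at 2.49 m → arm 2.49 m, τ = 166 × 2.49 = 413.3 N·m clockwise.
Box: 28.1 × 10 = 281 N down at 2.44 m → arm 2.44 m, τ = 281 × 2.44 = 685.6 N·m clockwise.
Battery pack: 7.13 × 10 = 71.3 N down at 4.42 m → arm 4.42 m, τ = 71.3 × 4.42 = 315.1 N·m clockwise.
Lamp: 1.51 × 10 = 15.1 N down at 1.02 m → arm 1.02 m, τ = 15.1 × 1.02 = 15.4 N·m clockwise.
Net moment of the loads = 1429 N·m clockwise.
The upward force F acts at the right end, arm 4.98 m, giving F × 4.98 counterclockwise.
Balancing moments: F × 4.98 = 1429, giving F = 1429 / 4.98 = 287 N.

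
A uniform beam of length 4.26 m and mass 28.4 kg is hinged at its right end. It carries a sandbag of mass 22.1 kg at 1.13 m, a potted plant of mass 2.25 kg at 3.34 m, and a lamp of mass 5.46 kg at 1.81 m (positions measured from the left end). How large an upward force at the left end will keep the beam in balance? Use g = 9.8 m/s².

Taking torques about the right end:
Beam weight: 28.4 × 9.8 = 278.3 N down at 2.13 m → arm 2.13 m, τ = 278.3 × 2.13 = 592.8 N·m counterclockwise.
Sandbag: 22.1 × 9.8 = 216.6 N down at 1.13 m → arm 3.13 m, τ = 216.6 × 3.13 = 678 N·m counterclockwise.
Potted plant: 2.25 × 9.8 = 22.05 N down at 3.34 m → arm 0.92 m, τ = 22.05 × 0.92 = 20.29 N·m counterclockwise.
Lamp: 5.46 × 9.8 = 53.51 N down at 1.81 m → arm 2.45 m, τ = 53.51 × 2.45 = 131.1 N·m counterclockwise.
Net moment of the loads = 1422 N·m counterclockwise.
The upward force F acts at the left end, arm 4.26 m, giving F × 4.26 clockwise.
Στ = 0 ⇒ F × 4.26 = 1422 ⇒ F = 1422 / 4.26 = 334 N.

F ≈ 334 N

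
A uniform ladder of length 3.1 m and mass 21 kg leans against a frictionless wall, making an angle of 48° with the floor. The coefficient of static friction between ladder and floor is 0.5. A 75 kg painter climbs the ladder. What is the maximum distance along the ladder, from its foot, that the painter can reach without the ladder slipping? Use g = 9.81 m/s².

About the foot of the ladder:
Ladder weight 21×9.81 = 206 N acts at 1.55 m along the ladder; its horizontal arm is 1.55·cos48° = 1.037 m → τ = 213.6 N·m clockwise.
Painter weight 75×9.81 = 735.8 N at distance d → arm d·cos48° → τ = 735.8·d·0.6691 clockwise.
Wall normal N at the top has arm L sinθ = 2.304 m counterclockwise, so Στ = 0 gives N·2.304 = 213.6 + 492.3·d.
ΣFy = 0 ⇒ N_floor = 941.8 N, so the maximum friction is μ_s·N_floor = 0.5×941.8 = 470.9 N. ΣFx = 0 ⇒ N_wall = f, so at the slipping point N = 470.9 N.
Substituting: 470.9×2.304 = 213.6 + 492.3·d ⇒ d = (1085 − 213.6) / 492.3 = 1.77 m.

d ≈ 1.77 m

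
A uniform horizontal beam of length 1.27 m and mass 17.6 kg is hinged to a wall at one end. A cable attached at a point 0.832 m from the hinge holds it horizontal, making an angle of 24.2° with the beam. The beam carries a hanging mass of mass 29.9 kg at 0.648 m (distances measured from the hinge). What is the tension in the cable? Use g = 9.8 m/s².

T ≈ 878 N

Taking torques about the hinge:
Beam weight: 17.6 × 9.8 = 172.5 N down at 0.635 m → arm 0.635 m, τ = 172.5 × 0.635 = 109.5 N·m clockwise.
Hanging mass: 29.9 × 9.8 = 293 N down at 0.648 m → arm 0.648 m, τ = 293 × 0.648 = 189.9 N·m clockwise.
Total clockwise load moment = 299.4 N·m.
The cable tension T acts at 0.832 m; only its component perpendicular to the beam, T sinθ, produces torque. sin 24.2° = 0.4099.
Στ = 0 ⇒ T × 0.832 × 0.4099 = 299.4 ⇒ T = 299.4 / 0.341 = 878 N.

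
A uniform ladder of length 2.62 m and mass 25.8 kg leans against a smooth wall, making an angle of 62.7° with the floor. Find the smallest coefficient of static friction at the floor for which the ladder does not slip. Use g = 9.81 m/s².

μ_min ≈ 0.258

Choose the foot of the ladder as the axis so the floor normal and friction both act there and drop out.
Ladder weight 25.8×9.81 = 253.1 N acts at 1.31 m along the ladder; its horizontal arm is 1.31·cos62.7° = 0.6008 m → τ = 152.1 N·m clockwise.
Wall normal N acts horizontally at the top; its moment arm is the height L sinθ = 2.62·sin62.7° = 2.328 m, counterclockwise.
Balancing moments: N × 2.328 = 152.1, giving N = 65.34 N.
ΣFx = 0 ⇒ f = N_wall = 65.34 N. ΣFy = 0 ⇒ N_floor = 253.1 N.
μ_min = f / N_floor = 65.34 / 253.1 = 0.258.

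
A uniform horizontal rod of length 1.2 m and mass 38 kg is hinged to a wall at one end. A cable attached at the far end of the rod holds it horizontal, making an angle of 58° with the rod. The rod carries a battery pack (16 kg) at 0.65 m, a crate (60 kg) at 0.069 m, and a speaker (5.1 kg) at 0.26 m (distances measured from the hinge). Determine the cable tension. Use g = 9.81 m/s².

T ≈ 373 N

Take moments about the hinge.
Beam weight: 38 × 9.81 = 372.8 N down at 0.6 m → arm 0.6 m, τ = 372.8 × 0.6 = 223.7 N·m clockwise.
Battery pack: 16 × 9.81 = 157 N down at 0.65 m → arm 0.65 m, τ = 157 × 0.65 = 102 N·m clockwise.
Crate: 60 × 9.81 = 588.6 N down at 0.069 m → arm 0.069 m, τ = 588.6 × 0.069 = 40.61 N·m clockwise.
Speaker: 5.1 × 9.81 = 50.03 N down at 0.26 m → arm 0.26 m, τ = 50.03 × 0.26 = 13.01 N·m clockwise.
Total clockwise load moment = 379.3 N·m.
The cable tension T acts at 1.2 m; only its component perpendicular to the rod, T sinθ, produces torque. sin 58° = 0.848.
For rotational equilibrium, T × 1.2 × 0.848 = 379.3, so T = 379.3 / 1.018 = 373 N.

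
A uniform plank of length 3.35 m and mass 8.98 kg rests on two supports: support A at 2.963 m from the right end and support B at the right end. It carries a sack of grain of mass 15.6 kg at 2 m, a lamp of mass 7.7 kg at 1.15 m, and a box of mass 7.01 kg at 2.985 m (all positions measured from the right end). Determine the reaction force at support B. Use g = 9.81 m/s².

About support A:
Beam weight: 8.98 × 9.81 = 88.09 N down at 1.675 m → arm 1.288 m, τ = 88.09 × 1.288 = 113.5 N·m clockwise.
Sack of grain: 15.6 × 9.81 = 153 N down at 2 m → arm 0.963 m, τ = 153 × 0.963 = 147.3 N·m clockwise.
Lamp: 7.7 × 9.81 = 75.54 N down at 1.15 m → arm 1.813 m, τ = 75.54 × 1.813 = 137 N·m clockwise.
Box: 7.01 × 9.81 = 68.77 N down at 2.985 m → arm 0.022 m, τ = 68.77 × 0.022 = 1.513 N·m counterclockwise.
Net load moment about support A = 396.3 N·m clockwise.
Reaction R at support B is upward at 0 m, arm 2.963 m → moment R × 2.963 counterclockwise.
For rotational equilibrium, R × 2.963 = 396.3, so R = 134 N.

R_B ≈ 134 N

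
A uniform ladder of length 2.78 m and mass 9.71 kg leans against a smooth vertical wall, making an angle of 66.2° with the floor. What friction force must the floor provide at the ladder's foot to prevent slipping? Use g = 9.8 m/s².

f ≈ 21 N

Take moments about the foot of the ladder.
Ladder weight 9.71×9.8 = 95.16 N acts at 1.39 m along the ladder; its horizontal arm is 1.39·cos66.2° = 0.5609 m → τ = 53.38 N·m clockwise.
Wall normal N acts horizontally at the top; its moment arm is the height L sinθ = 2.78·sin66.2° = 2.544 m, counterclockwise.
Setting net torque to zero: N × 2.544 = 53.38 → N = 21 N.
ΣFx = 0: friction at the foot balances the wall's push, so f = N_wall = 21 N.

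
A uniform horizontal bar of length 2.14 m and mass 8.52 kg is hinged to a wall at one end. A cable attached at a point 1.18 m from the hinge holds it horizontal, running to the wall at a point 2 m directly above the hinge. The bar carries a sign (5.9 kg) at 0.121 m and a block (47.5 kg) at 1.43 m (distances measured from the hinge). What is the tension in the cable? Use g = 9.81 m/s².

T ≈ 751 N

Take moments about the hinge.
Beam weight: 8.52 × 9.81 = 83.58 N down at 1.07 m → arm 1.07 m, τ = 83.58 × 1.07 = 89.43 N·m clockwise.
Sign: 5.9 × 9.81 = 57.88 N down at 0.121 m → arm 0.121 m, τ = 57.88 × 0.121 = 7.003 N·m clockwise.
Block: 47.5 × 9.81 = 466 N down at 1.43 m → arm 1.43 m, τ = 466 × 1.43 = 666.4 N·m clockwise.
Total clockwise load moment = 762.8 N·m.
The cable tension T acts at 1.18 m; only its component perpendicular to the bar, T sinθ, produces torque. sinθ = h/√(h²+d²) = 2/√(2²+1.18²) = 0.8613.
Setting net torque to zero: T × 1.18 × 0.8613 = 762.8 → T = 762.8 / 1.016 = 751 N.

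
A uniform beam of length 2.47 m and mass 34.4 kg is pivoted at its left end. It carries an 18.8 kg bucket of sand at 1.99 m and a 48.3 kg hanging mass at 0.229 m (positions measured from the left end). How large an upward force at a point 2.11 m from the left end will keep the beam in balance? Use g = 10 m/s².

F ≈ 431 N

Take moments about the left end.
Beam weight: 34.4 × 10 = 344 N down at 1.235 m → arm 1.235 m, τ = 344 × 1.235 = 424.8 N·m clockwise.
Bucket of sand: 18.8 × 10 = 188 N down at 1.99 m → arm 1.99 m, τ = 188 × 1.99 = 374.1 N·m clockwise.
Hanging mass: 48.3 × 10 = 483 N down at 0.229 m → arm 0.229 m, τ = 483 × 0.229 = 110.6 N·m clockwise.
Net moment of the loads = 909.5 N·m clockwise.
The upward force F acts at a point 2.11 m from the left end, arm 2.11 m, giving F × 2.11 counterclockwise.
Balancing moments: F × 2.11 = 909.5, giving F = 909.5 / 2.11 = 431 N.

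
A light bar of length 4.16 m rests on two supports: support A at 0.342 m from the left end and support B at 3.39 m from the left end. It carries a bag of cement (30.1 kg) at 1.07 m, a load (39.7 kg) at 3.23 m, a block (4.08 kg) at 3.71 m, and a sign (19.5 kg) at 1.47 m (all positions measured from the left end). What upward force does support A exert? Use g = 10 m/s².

R_A ≈ 368 N

Sum moments about support B (its reaction then has zero moment arm).
Bag of cement: 30.1 × 10 = 301 N down at 1.07 m → arm 2.32 m, τ = 301 × 2.32 = 698.3 N·m counterclockwise.
Load: 39.7 × 10 = 397 N down at 3.23 m → arm 0.16 m, τ = 397 × 0.16 = 63.52 N·m counterclockwise.
Block: 4.08 × 10 = 40.8 N down at 3.71 m → arm 0.32 m, τ = 40.8 × 0.32 = 13.06 N·m clockwise.
Sign: 19.5 × 10 = 195 N down at 1.47 m → arm 1.92 m, τ = 195 × 1.92 = 374.4 N·m counterclockwise.
Net load moment about support B = 1123 N·m counterclockwise.
Reaction R at support A is upward at 0.342 m, arm 3.048 m → moment R × 3.048 clockwise.
For rotational equilibrium, R × 3.048 = 1123, so R = 368 N.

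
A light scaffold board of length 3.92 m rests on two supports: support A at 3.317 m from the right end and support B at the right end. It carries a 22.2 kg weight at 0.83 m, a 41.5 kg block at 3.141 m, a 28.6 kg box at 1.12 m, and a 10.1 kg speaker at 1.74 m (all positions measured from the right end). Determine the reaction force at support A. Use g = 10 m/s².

R_A ≈ 598 N

Take moments about support B.
Weight: 22.2 × 10 = 222 N down at 0.83 m → arm 0.83 m, τ = 222 × 0.83 = 184.3 N·m counterclockwise.
Block: 41.5 × 10 = 415 N down at 3.141 m → arm 3.141 m, τ = 415 × 3.141 = 1304 N·m counterclockwise.
Box: 28.6 × 10 = 286 N down at 1.12 m → arm 1.12 m, τ = 286 × 1.12 = 320.3 N·m counterclockwise.
Speaker: 10.1 × 10 = 101 N down at 1.74 m → arm 1.74 m, τ = 101 × 1.74 = 175.7 N·m counterclockwise.
Net load moment about support B = 1984 N·m counterclockwise.
Reaction R at support A is upward at 3.317 m, arm 3.317 m → moment R × 3.317 clockwise.
Setting net torque to zero: R × 3.317 = 1984 → R = 598 N.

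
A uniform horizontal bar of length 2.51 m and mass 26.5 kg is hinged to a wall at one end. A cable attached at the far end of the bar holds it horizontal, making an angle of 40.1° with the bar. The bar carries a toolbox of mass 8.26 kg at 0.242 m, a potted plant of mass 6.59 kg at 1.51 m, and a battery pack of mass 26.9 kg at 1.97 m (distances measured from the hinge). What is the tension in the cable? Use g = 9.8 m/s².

Take moments about the hinge.
Beam weight: 26.5 × 9.8 = 259.7 N down at 1.255 m → arm 1.255 m, τ = 259.7 × 1.255 = 325.9 N·m clockwise.
Toolbox: 8.26 × 9.8 = 80.95 N down at 0.242 m → arm 0.242 m, τ = 80.95 × 0.242 = 19.59 N·m clockwise.
Potted plant: 6.59 × 9.8 = 64.58 N down at 1.51 m → arm 1.51 m, τ = 64.58 × 1.51 = 97.52 N·m clockwise.
Battery pack: 26.9 × 9.8 = 263.6 N down at 1.97 m → arm 1.97 m, τ = 263.6 × 1.97 = 519.3 N·m clockwise.
Total clockwise load moment = 962.3 N·m.
The cable tension T acts at 2.51 m; only its component perpendicular to the bar, T sinθ, produces torque. sin 40.1° = 0.6441.
For rotational equilibrium, T × 2.51 × 0.6441 = 962.3, so T = 962.3 / 1.617 = 595 N.

T ≈ 595 N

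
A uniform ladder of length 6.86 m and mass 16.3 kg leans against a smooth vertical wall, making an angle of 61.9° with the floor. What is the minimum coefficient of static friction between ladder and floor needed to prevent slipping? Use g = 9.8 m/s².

μ_min ≈ 0.267

Choose the foot of the ladder as the axis so the floor normal and friction both act there and drop out.
Ladder weight 16.3×9.8 = 159.7 N acts at 3.43 m along the ladder; its horizontal arm is 3.43·cos61.9° = 1.616 m → τ = 258.1 N·m clockwise.
Wall normal N acts horizontally at the top; its moment arm is the height L sinθ = 6.86·sin61.9° = 6.051 m, counterclockwise.
Setting net torque to zero: N × 6.051 = 258.1 → N = 42.65 N.
ΣFx = 0 ⇒ f = N_wall = 42.65 N. ΣFy = 0 ⇒ N_floor = 159.7 N.
μ_min = f / N_floor = 42.65 / 159.7 = 0.267.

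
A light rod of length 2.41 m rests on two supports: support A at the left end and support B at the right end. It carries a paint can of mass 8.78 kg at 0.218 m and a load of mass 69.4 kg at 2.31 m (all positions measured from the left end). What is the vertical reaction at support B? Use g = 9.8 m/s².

R_B ≈ 660 N

About support A:
Paint can: 8.78 × 9.8 = 86.04 N down at 0.218 m → arm 0.218 m, τ = 86.04 × 0.218 = 18.76 N·m clockwise.
Load: 69.4 × 9.8 = 680.1 N down at 2.31 m → arm 2.31 m, τ = 680.1 × 2.31 = 1571 N·m clockwise.
Net load moment about support A = 1590 N·m clockwise.
Reaction R at support B is upward at 2.41 m, arm 2.41 m → moment R × 2.41 counterclockwise.
Setting net torque to zero: R × 2.41 = 1590 → R = 660 N.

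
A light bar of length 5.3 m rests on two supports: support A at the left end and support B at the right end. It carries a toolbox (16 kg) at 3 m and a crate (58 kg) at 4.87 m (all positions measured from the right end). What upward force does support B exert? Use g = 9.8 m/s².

R_B ≈ 114 N

Taking torques about support A:
Toolbox: 16 × 9.8 = 156.8 N down at 3 m → arm 2.3 m, τ = 156.8 × 2.3 = 360.6 N·m clockwise.
Crate: 58 × 9.8 = 568.4 N down at 4.87 m → arm 0.43 m, τ = 568.4 × 0.43 = 244.4 N·m clockwise.
Net load moment about support A = 605 N·m clockwise.
Reaction R at support B is upward at 0 m, arm 5.3 m → moment R × 5.3 counterclockwise.
Setting net torque to zero: R × 5.3 = 605 → R = 114 N.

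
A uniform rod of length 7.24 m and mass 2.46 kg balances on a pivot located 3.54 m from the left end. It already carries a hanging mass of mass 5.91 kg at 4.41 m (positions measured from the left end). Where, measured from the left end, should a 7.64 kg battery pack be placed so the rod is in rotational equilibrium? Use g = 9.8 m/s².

x ≈ 2.84 m from the left end

Taking torques about the pivot (at 3.54 m from the left end):
Beam weight: 2.46 × 9.8 = 24.11 N down at 3.62 m → arm 0.08 m, τ = 24.11 × 0.08 = 1.929 N·m clockwise.
Hanging mass: 5.91 × 9.8 = 57.92 N down at 4.41 m → arm 0.87 m, τ = 57.92 × 0.87 = 50.39 N·m clockwise.
Net moment of existing loads = 52.32 N·m clockwise.
The battery pack weighs 7.64 × 9.8 = 74.87 N and must supply an equal counterclockwise moment, so its lever arm about the pivot is 52.32 / 74.87 = 0.699 m.
That puts it at 3.54 − 0.699 = 2.84 m from the left end.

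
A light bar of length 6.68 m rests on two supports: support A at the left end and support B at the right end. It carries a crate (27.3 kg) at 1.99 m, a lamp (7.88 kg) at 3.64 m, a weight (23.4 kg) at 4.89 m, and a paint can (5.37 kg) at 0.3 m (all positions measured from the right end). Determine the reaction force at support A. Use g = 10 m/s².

About support B:
Crate: 27.3 × 10 = 273 N down at 1.99 m → arm 1.99 m, τ = 273 × 1.99 = 543.3 N·m counterclockwise.
Lamp: 7.88 × 10 = 78.8 N down at 3.64 m → arm 3.64 m, τ = 78.8 × 3.64 = 286.8 N·m counterclockwise.
Weight: 23.4 × 10 = 234 N down at 4.89 m → arm 4.89 m, τ = 234 × 4.89 = 1144 N·m counterclockwise.
Paint can: 5.37 × 10 = 53.7 N down at 0.3 m → arm 0.3 m, τ = 53.7 × 0.3 = 16.11 N·m counterclockwise.
Net load moment about support B = 1990 N·m counterclockwise.
Reaction R at support A is upward at 6.68 m, arm 6.68 m → moment R × 6.68 clockwise.
Στ = 0 ⇒ R × 6.68 = 1990 ⇒ R = 298 N.

R_A ≈ 298 N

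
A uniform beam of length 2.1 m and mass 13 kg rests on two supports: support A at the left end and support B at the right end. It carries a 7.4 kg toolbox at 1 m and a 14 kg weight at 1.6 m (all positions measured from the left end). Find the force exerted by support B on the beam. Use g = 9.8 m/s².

Taking torques about support A:
Beam weight: 13 × 9.8 = 127.4 N down at 1.05 m → arm 1.05 m, τ = 127.4 × 1.05 = 133.8 N·m clockwise.
Toolbox: 7.4 × 9.8 = 72.52 N down at 1 m → arm 1 m, τ = 72.52 × 1 = 72.52 N·m clockwise.
Weight: 14 × 9.8 = 137.2 N down at 1.6 m → arm 1.6 m, τ = 137.2 × 1.6 = 219.5 N·m clockwise.
Net load moment about support A = 425.8 N·m clockwise.
Reaction R at support B is upward at 2.1 m, arm 2.1 m → moment R × 2.1 counterclockwise.
Στ = 0 ⇒ R × 2.1 = 425.8 ⇒ R = 203 N.

R_B ≈ 203 N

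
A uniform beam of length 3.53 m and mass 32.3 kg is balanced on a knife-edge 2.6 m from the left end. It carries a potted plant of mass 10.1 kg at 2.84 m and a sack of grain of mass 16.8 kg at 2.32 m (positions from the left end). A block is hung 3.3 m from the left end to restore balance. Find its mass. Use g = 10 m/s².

About the knife-edge (at 2.6 m from the left end):
Beam weight: 32.3 × 10 = 323 N down at 1.765 m → arm 0.835 m, τ = 323 × 0.835 = 269.7 N·m counterclockwise.
Potted plant: 10.1 × 10 = 101 N down at 2.84 m → arm 0.24 m, τ = 101 × 0.24 = 24.24 N·m clockwise.
Sack of grain: 16.8 × 10 = 168 N down at 2.32 m → arm 0.28 m, τ = 168 × 0.28 = 47.04 N·m counterclockwise.
Net moment of known loads = 292.5 N·m counterclockwise.
An unknown mass m at 3.3 m has arm 0.7 m; its moment is m·g·0.7 clockwise.
Setting net torque to zero: m × 10 × 0.7 = 292.5 → m = 292.5 / (10 × 0.7) = 41.8 kg.

m ≈ 41.8 kg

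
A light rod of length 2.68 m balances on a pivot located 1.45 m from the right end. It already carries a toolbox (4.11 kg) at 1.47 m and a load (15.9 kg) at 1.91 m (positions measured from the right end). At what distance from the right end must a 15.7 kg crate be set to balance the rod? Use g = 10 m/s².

Take moments about the pivot (at 1.45 m from the right end).
Toolbox: 4.11 × 10 = 41.1 N down at 1.47 m → arm 0.02 m, τ = 41.1 × 0.02 = 0.822 N·m counterclockwise.
Load: 15.9 × 10 = 159 N down at 1.91 m → arm 0.46 m, τ = 159 × 0.46 = 73.14 N·m counterclockwise.
Net moment of existing loads = 73.96 N·m counterclockwise.
The crate weighs 15.7 × 10 = 157 N and must supply an equal clockwise moment, so its lever arm about the pivot is 73.96 / 157 = 0.471 m.
That puts it at 1.45 − 0.471 = 0.979 m from the right end.

x ≈ 0.979 m from the right end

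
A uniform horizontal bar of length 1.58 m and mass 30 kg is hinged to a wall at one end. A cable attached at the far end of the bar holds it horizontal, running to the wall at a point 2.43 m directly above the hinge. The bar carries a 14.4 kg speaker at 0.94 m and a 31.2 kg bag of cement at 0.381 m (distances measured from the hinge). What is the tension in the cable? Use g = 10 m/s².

T ≈ 371 N

Choose the hinge as the axis so the unknown hinge reaction has zero arm there.
Beam weight: 30 × 10 = 300 N down at 0.79 m → arm 0.79 m, τ = 300 × 0.79 = 237 N·m clockwise.
Speaker: 14.4 × 10 = 144 N down at 0.94 m → arm 0.94 m, τ = 144 × 0.94 = 135.4 N·m clockwise.
Bag of cement: 31.2 × 10 = 312 N down at 0.381 m → arm 0.381 m, τ = 312 × 0.381 = 118.9 N·m clockwise.
Total clockwise load moment = 491.3 N·m.
The cable tension T acts at 1.58 m; only its component perpendicular to the bar, T sinθ, produces torque. sinθ = h/√(h²+d²) = 2.43/√(2.43²+1.58²) = 0.8384.
For rotational equilibrium, T × 1.58 × 0.8384 = 491.3, so T = 491.3 / 1.325 = 371 N.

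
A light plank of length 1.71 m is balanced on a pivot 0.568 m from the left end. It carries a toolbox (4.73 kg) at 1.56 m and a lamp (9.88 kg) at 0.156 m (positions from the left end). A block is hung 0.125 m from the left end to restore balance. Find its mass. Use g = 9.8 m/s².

Take moments about the pivot (at 0.568 m from the left end).
Toolbox: 4.73 × 9.8 = 46.35 N down at 1.56 m → arm 0.992 m, τ = 46.35 × 0.992 = 45.98 N·m clockwise.
Lamp: 9.88 × 9.8 = 96.82 N down at 0.156 m → arm 0.412 m, τ = 96.82 × 0.412 = 39.89 N·m counterclockwise.
Net moment of known loads = 6.09 N·m clockwise.
An unknown mass m at 0.125 m has arm 0.443 m; its moment is m·g·0.443 counterclockwise.
For rotational equilibrium, m × 9.8 × 0.443 = 6.09, so m = 6.09 / (9.8 × 0.443) = 1.4 kg.

m ≈ 1.4 kg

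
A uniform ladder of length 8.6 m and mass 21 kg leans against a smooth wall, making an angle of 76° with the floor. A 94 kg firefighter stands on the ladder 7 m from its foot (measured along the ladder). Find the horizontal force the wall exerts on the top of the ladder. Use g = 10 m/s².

Sum moments about the foot of the ladder (the floor normal and friction both act there and drop out).
Ladder weight 21×10 = 210 N acts at 4.3 m along the ladder; its horizontal arm is 4.3·cos76° = 1.04 m → τ = 218.4 N·m clockwise.
Firefighter: 94×10 = 940 N at 7 m → arm 1.693 m → τ = 1591 N·m clockwise.
Wall normal N acts horizontally at the top; its moment arm is the height L sinθ = 8.6·sin76° = 8.345 m, counterclockwise.
Balancing moments: N × 8.345 = 1809, giving N = 217 N.

N_wall ≈ 217 N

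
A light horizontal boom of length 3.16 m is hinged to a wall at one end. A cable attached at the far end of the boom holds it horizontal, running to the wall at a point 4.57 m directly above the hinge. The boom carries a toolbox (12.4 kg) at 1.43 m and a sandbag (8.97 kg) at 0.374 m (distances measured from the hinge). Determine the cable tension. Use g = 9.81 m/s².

Taking torques about the hinge:
Toolbox: 12.4 × 9.81 = 121.6 N down at 1.43 m → arm 1.43 m, τ = 121.6 × 1.43 = 173.9 N·m clockwise.
Sandbag: 8.97 × 9.81 = 88 N down at 0.374 m → arm 0.374 m, τ = 88 × 0.374 = 32.91 N·m clockwise.
Total clockwise load moment = 206.8 N·m.
The cable tension T acts at 3.16 m; only its component perpendicular to the boom, T sinθ, produces torque. sinθ = h/√(h²+d²) = 4.57/√(4.57²+3.16²) = 0.8225.
Balancing moments: T × 3.16 × 0.8225 = 206.8, giving T = 206.8 / 2.599 = 79.6 N.

T ≈ 79.6 N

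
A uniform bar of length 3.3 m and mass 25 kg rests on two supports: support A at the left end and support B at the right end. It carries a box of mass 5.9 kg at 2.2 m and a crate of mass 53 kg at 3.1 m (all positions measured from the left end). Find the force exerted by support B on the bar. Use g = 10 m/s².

R_B ≈ 662 N

Choose support A as the axis so its reaction then has zero moment arm.
Beam weight: 25 × 10 = 250 N down at 1.65 m → arm 1.65 m, τ = 250 × 1.65 = 412.5 N·m clockwise.
Box: 5.9 × 10 = 59 N down at 2.2 m → arm 2.2 m, τ = 59 × 2.2 = 129.8 N·m clockwise.
Crate: 53 × 10 = 530 N down at 3.1 m → arm 3.1 m, τ = 530 × 3.1 = 1643 N·m clockwise.
Net load moment about support A = 2185 N·m clockwise.
Reaction R at support B is upward at 3.3 m, arm 3.3 m → moment R × 3.3 counterclockwise.
Setting net torque to zero: R × 3.3 = 2185 → R = 662 N.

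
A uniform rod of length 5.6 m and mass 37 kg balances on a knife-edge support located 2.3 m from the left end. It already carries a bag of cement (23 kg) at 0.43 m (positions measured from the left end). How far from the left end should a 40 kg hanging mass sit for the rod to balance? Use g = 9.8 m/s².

Take moments about the knife-edge support (at 2.3 m from the left end).
Beam weight: 37 × 9.8 = 362.6 N down at 2.8 m → arm 0.5 m, τ = 362.6 × 0.5 = 181.3 N·m clockwise.
Bag of cement: 23 × 9.8 = 225.4 N down at 0.43 m → arm 1.87 m, τ = 225.4 × 1.87 = 421.5 N·m counterclockwise.
Net moment of existing loads = 240.2 N·m counterclockwise.
The hanging mass weighs 40 × 9.8 = 392 N and must supply an equal clockwise moment, so its lever arm about the knife-edge support is 240.2 / 392 = 0.613 m.
That puts it at 2.3 + 0.613 = 2.91 m from the left end.

x ≈ 2.91 m from the left end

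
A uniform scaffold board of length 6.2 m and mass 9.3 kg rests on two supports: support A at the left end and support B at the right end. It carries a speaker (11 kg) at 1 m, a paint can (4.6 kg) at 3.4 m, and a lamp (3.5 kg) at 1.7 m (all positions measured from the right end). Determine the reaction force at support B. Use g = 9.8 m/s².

Taking torques about support A:
Beam weight: 9.3 × 9.8 = 91.14 N down at 3.1 m → arm 3.1 m, τ = 91.14 × 3.1 = 282.5 N·m clockwise.
Speaker: 11 × 9.8 = 107.8 N down at 1 m → arm 5.2 m, τ = 107.8 × 5.2 = 560.6 N·m clockwise.
Paint can: 4.6 × 9.8 = 45.08 N down at 3.4 m → arm 2.8 m, τ = 45.08 × 2.8 = 126.2 N·m clockwise.
Lamp: 3.5 × 9.8 = 34.3 N down at 1.7 m → arm 4.5 m, τ = 34.3 × 4.5 = 154.3 N·m clockwise.
Net load moment about support A = 1124 N·m clockwise.
Reaction R at support B is upward at 0 m, arm 6.2 m → moment R × 6.2 counterclockwise.
For rotational equilibrium, R × 6.2 = 1124, so R = 181 N.

R_B ≈ 181 N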